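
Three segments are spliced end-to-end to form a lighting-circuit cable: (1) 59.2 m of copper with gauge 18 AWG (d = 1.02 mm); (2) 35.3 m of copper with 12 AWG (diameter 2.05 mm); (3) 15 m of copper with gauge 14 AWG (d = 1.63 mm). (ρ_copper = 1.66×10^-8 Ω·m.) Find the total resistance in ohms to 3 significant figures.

1.50 Ω

Seg 1: A = π(1.02/2 mm)² = π(5.1000e-04 m)² = 8.171e-07 m²
R_1 = (1.66×10^-8)(59.2)/(8.171e-07) = 1.203 Ω
Seg 2: A = π(2.05/2 mm)² = π(1.0250e-03 m)² = 3.301e-06 m²
R_2 = (1.66×10^-8)(35.3)/(3.301e-06) = 0.1775 Ω
Seg 3: A = π(1.63/2 mm)² = π(8.1500e-04 m)² = 2.087e-06 m²
R_3 = (1.66×10^-8)(15)/(2.087e-06) = 0.1193 Ω
R_total = R_1 + R_2 + R_3 = 1.50 Ω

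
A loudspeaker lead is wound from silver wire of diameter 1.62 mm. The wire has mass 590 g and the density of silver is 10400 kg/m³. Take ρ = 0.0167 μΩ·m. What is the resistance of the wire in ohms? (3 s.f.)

0.223 Ω

ρ = 0.0167 μΩ·m = 1.67×10^-8 Ω·m
A = π(d/2)² = π(8.1000e-04 m)² = 2.0612e-06 m²
L = m/(density·A) = 0.59/(10400×2.0612e-06) = 27.52 m
R = ρL/A = (1.67×10^-8)(27.52)/(2.0612e-06) = 0.223 Ω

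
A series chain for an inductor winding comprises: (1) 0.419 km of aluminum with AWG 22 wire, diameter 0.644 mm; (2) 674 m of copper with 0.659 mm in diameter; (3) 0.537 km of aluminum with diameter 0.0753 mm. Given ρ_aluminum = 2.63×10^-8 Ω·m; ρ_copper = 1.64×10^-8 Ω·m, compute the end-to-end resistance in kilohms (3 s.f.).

Seg 1: A = π(0.644/2 mm)² = π(3.2200e-04 m)² = 3.257e-07 m²
R_1 = (2.63×10^-8)(419)/(3.257e-07) = 33.83 Ω
Seg 2: A = π(d/2)² = π(3.2950e-04 m)² = 3.411e-07 m²
R_2 = (1.64×10^-8)(674)/(3.411e-07) = 32.41 Ω
Seg 3: A = π(d/2)² = π(3.7650e-05 m)² = 4.453e-09 m²
R_3 = (2.63×10^-8)(537)/(4.453e-09) = 3171 Ω
R_total = R_1 + R_2 + R_3 = 3.24 kΩ

3.24 kΩ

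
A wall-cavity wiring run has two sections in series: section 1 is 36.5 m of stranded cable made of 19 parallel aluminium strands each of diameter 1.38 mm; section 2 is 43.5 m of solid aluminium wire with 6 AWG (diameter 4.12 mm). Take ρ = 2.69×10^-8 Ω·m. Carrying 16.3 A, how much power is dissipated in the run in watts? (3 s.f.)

32.5 W

Section 1: A_strand = π(6.9000e-04)² = 1.496e-06 m²; R₁ = ρL/(N·A_s) = (2.69×10^-8)(36.5)/(19×1.496e-06) = 0.03455 Ω
Section 2: A = π(4.12/2 mm)² = π(2.0600e-03 m)² = 1.333e-05 m²
R₂ = (2.69×10^-8)(43.5)/(1.333e-05) = 0.08777 Ω
R = R₁ + R₂ = 0.1223 Ω
P = I²R = (16.3)² × 0.1223 = 32.5 W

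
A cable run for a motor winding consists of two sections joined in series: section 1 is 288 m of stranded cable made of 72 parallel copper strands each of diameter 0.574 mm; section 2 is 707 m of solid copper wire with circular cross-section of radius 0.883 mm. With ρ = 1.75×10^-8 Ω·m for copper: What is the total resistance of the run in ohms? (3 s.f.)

5.32 Ω

Section 1: A_strand = π(2.8700e-04)² = 2.588e-07 m²; R₁ = ρL/(N·A_s) = (1.75×10^-8)(288)/(72×2.588e-07) = 0.2705 Ω
Section 2: A = πr² = π(8.8300e-04 m)² = 2.449e-06 m²
R₂ = (1.75×10^-8)(707)/(2.449e-06) = 5.051 Ω
R = R₁ + R₂ = 5.32 Ω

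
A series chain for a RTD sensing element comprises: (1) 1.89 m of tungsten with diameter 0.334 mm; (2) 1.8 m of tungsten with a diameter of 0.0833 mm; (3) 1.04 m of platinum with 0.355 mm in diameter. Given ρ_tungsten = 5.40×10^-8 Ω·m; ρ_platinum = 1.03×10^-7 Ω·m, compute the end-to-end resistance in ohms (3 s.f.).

20.1 Ω

Seg 1: A = π(d/2)² = π(1.6700e-04 m)² = 8.762e-08 m²
R_1 = (5.40×10^-8)(1.89)/(8.762e-08) = 1.165 Ω
Seg 2: A = π(d/2)² = π(4.1650e-05 m)² = 5.450e-09 m²
R_2 = (5.40×10^-8)(1.8)/(5.450e-09) = 17.84 Ω
Seg 3: A = π(d/2)² = π(1.7750e-04 m)² = 9.898e-08 m²
R_3 = (1.03×10^-7)(1.04)/(9.898e-08) = 1.082 Ω
R_total = R_1 + R_2 + R_3 = 20.1 Ω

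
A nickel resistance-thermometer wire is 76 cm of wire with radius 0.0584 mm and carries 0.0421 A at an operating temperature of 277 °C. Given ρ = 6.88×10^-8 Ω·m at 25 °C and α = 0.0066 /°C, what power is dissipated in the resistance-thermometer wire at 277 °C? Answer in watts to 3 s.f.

A = πr² = π(5.8400e-05 m)² = 1.071e-08 m²
R₍25₎ = ρL/A = (6.88×10^-8)(0.76)/(1.071e-08) = 4.88 Ω
R₍277₎ = R₍25₎(1 + αΔT) = 4.88 × (1 + 0.0066×252) = 13 Ω
P = I²R = (0.0421)² × 13 = 0.0230 W

0.0230 W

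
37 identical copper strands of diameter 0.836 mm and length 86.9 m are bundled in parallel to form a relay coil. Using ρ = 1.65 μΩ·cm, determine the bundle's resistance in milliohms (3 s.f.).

ρ = 1.65 μΩ·cm = 1.65×10^-8 Ω·m
A_strand = π(4.1800e-04 m)² = 5.489e-07 m²
R_strand = ρL/A = (1.65×10^-8)(86.9)/(5.489e-07) = 2.612 Ω
R_total = R_strand/N = 2.612/37 = 70.6 mΩ

70.6 mΩ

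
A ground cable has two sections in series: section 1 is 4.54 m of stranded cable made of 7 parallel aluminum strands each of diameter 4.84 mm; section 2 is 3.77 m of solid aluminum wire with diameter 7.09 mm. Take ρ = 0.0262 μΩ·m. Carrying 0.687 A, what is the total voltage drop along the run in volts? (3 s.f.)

ρ = 0.0262 μΩ·m = 2.62×10^-8 Ω·m
Section 1: A_strand = π(2.4200e-03)² = 1.840e-05 m²; R₁ = ρL/(N·A_s) = (2.62×10^-8)(4.54)/(7×1.840e-05) = 9.236×10^-4 Ω
Section 2: A = π(d/2)² = π(3.5450e-03 m)² = 3.948e-05 m²
R₂ = (2.62×10^-8)(3.77)/(3.948e-05) = 0.002502 Ω
R = R₁ + R₂ = 0.003425 Ω
V = IR = 0.687 × 0.003425 = 0.00235 V

0.00235 V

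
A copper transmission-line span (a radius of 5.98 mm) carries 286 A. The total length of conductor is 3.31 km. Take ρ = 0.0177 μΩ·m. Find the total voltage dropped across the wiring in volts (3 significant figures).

ρ = 0.0177 μΩ·m = 1.77×10^-8 Ω·m
A = πr² = π(5.9800e-03 m)² = 1.123e-04 m²
R = ρL/A = (1.77×10^-8)(3310)/(1.123e-04) = 0.5215 Ω
V = IR = 286 × 0.5215 = 149 V

149 V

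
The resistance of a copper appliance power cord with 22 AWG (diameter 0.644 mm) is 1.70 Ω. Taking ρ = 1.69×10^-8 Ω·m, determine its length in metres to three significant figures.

32.8 m

A = π(0.644/2 mm)² = π(3.2200e-04 m)² = 3.257e-07 m²
L = RA/ρ = (1.7)(3.257e-07)/(1.69×10^-8) = 32.8 m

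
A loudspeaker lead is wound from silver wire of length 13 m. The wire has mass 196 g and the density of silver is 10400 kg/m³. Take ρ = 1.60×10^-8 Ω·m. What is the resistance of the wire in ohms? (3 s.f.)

A = m/(density·L) = 0.196/(10400×13) = 1.4497e-06 m²
R = ρL/A = (1.60×10^-8)(13)/(1.4497e-06) = 0.143 Ω

0.143 Ω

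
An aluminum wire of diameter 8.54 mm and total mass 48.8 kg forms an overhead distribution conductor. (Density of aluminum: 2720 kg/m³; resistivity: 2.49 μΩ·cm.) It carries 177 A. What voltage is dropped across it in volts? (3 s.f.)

24.1 V

ρ = 2.49 μΩ·cm = 2.49×10^-8 Ω·m
A = π(d/2)² = π(4.2700e-03 m)² = 5.7280e-05 m²
L = m/(density·A) = 48.8/(2720×5.7280e-05) = 313.2 m
R = ρL/A = (2.49×10^-8)(313.2)/(5.7280e-05) = 0.1362 Ω
V = IR = 177 × 0.1362 = 24.1 V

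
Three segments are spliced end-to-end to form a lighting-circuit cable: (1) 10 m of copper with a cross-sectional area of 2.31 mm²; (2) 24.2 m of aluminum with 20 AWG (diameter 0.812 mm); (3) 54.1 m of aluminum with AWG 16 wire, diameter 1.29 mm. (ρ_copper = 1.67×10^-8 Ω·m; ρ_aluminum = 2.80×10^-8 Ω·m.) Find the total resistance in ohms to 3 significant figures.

Seg 1: A = 2.31 mm² = 2.310e-06 m²
R_1 = (1.67×10^-8)(10)/(2.310e-06) = 0.07229 Ω
Seg 2: A = π(0.812/2 mm)² = π(4.0600e-04 m)² = 5.178e-07 m²
R_2 = (2.80×10^-8)(24.2)/(5.178e-07) = 1.308 Ω
Seg 3: A = π(1.29/2 mm)² = π(6.4500e-04 m)² = 1.307e-06 m²
R_3 = (2.80×10^-8)(54.1)/(1.307e-06) = 1.159 Ω
R_total = R_1 + R_2 + R_3 = 2.54 Ω

2.54 Ω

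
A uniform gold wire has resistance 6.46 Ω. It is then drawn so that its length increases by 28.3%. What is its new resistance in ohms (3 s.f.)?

10.6 Ω

k = 1 + 28.3/100 = 1.283; volume constant ⇒ A' = A/k, so R' = k²R.
R' = 1.646 × 6.46 = 10.6 Ω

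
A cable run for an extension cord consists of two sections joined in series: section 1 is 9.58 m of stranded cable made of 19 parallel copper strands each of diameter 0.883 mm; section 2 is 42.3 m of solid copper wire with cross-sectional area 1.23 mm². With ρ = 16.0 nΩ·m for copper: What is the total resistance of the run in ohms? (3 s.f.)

ρ = 16.0 nΩ·m = 1.60×10^-8 Ω·m
Section 1: A_strand = π(4.4150e-04)² = 6.124e-07 m²; R₁ = ρL/(N·A_s) = (1.60×10^-8)(9.58)/(19×6.124e-07) = 0.01317 Ω
Section 2: A = 1.23 mm² = 1.230e-06 m²
R₂ = (1.60×10^-8)(42.3)/(1.230e-06) = 0.5502 Ω
R = R₁ + R₂ = 0.563 Ω

0.563 Ω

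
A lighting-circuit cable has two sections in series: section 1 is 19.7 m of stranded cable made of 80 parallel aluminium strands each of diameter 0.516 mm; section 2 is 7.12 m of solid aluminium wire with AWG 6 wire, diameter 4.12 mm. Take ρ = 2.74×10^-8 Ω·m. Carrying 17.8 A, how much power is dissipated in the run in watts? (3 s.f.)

14.9 W

Section 1: A_strand = π(2.5800e-04)² = 2.091e-07 m²; R₁ = ρL/(N·A_s) = (2.74×10^-8)(19.7)/(80×2.091e-07) = 0.03227 Ω
Section 2: A = π(4.12/2 mm)² = π(2.0600e-03 m)² = 1.333e-05 m²
R₂ = (2.74×10^-8)(7.12)/(1.333e-05) = 0.01463 Ω
R = R₁ + R₂ = 0.0469 Ω
P = I²R = (17.8)² × 0.0469 = 14.9 W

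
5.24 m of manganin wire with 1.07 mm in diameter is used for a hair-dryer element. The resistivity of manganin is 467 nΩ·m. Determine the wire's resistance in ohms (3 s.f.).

2.72 Ω

ρ = 467 nΩ·m = 4.67×10^-7 Ω·m
A = π(d/2)² = π(5.3500e-04 m)² = 8.992e-07 m²
R = ρL/A = (4.67×10^-7)(5.24 m)/(8.992e-07 m²) = 2.72 Ω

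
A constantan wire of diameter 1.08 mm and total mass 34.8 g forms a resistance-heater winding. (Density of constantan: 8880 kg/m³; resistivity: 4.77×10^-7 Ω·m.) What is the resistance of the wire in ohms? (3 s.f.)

2.23 Ω

A = π(d/2)² = π(5.4000e-04 m)² = 9.1609e-07 m²
L = m/(density·A) = 0.0348/(8880×9.1609e-07) = 4.278 m
R = ρL/A = (4.77×10^-7)(4.278)/(9.1609e-07) = 2.23 Ω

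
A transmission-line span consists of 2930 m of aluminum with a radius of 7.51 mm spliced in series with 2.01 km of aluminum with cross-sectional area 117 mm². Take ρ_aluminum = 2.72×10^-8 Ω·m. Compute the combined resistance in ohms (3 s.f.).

Segment 1: A = πr² = π(7.5100e-03 m)² = 1.772e-04 m²
R₁ = ρL/A = (2.72×10^-8)(2930)/(1.772e-04) = 0.4498 Ω
Segment 2: A = 117 mm² = 1.170e-04 m²
R₂ = (2.72×10^-8)(2010)/(1.170e-04) = 0.4673 Ω
R = R₁ + R₂ = 0.917 Ω

0.917 Ω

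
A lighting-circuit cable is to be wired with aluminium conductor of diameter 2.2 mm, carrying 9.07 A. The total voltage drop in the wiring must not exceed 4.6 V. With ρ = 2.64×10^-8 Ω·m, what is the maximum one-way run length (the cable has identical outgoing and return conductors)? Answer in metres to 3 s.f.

A = π(d/2)² = π(1.1000e-03 m)² = 3.801e-06 m²
L_max = V_max·A/(2·ρI) = (4.6)(3.801e-06)/(2×2.64×10^-8×9.07) = 36.5 m

36.5 m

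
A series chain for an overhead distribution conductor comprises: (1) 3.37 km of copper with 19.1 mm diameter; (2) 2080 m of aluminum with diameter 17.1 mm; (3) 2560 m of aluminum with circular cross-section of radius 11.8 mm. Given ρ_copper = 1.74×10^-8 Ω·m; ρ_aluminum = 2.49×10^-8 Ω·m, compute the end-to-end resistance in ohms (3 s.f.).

Seg 1: A = π(d/2)² = π(9.5500e-03 m)² = 2.865e-04 m²
R_1 = (1.74×10^-8)(3370)/(2.865e-04) = 0.2047 Ω
Seg 2: A = π(d/2)² = π(8.5500e-03 m)² = 2.297e-04 m²
R_2 = (2.49×10^-8)(2080)/(2.297e-04) = 0.2255 Ω
Seg 3: A = πr² = π(1.1800e-02 m)² = 4.374e-04 m²
R_3 = (2.49×10^-8)(2560)/(4.374e-04) = 0.1457 Ω
R_total = R_1 + R_2 + R_3 = 0.576 Ω

0.576 Ω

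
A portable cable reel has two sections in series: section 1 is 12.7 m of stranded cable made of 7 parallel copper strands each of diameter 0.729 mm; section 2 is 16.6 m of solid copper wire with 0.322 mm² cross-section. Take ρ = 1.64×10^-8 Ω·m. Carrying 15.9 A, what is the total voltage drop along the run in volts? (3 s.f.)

14.6 V

Section 1: A_strand = π(3.6450e-04)² = 4.174e-07 m²; R₁ = ρL/(N·A_s) = (1.64×10^-8)(12.7)/(7×4.174e-07) = 0.07129 Ω
Section 2: A = 0.322 mm² = 3.220e-07 m²
R₂ = (1.64×10^-8)(16.6)/(3.220e-07) = 0.8455 Ω
R = R₁ + R₂ = 0.9168 Ω
V = IR = 15.9 × 0.9168 = 14.6 V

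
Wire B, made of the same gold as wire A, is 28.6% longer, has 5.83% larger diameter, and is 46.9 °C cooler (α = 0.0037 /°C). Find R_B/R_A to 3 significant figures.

0.949

R ∝ ρL/d² with ρ ∝ (1+αΔT), so R_B/R_A = (1 + 28.6/100) × (1 + 5.83/100)⁻² × (1 − 0.0037×46.9)
= 1.286 × 0.8929 × 0.8265 = 0.949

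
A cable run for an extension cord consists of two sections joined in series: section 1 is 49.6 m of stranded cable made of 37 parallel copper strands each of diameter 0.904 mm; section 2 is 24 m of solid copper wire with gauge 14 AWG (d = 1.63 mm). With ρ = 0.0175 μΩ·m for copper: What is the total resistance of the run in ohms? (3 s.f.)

0.238 Ω

ρ = 0.0175 μΩ·m = 1.75×10^-8 Ω·m
Section 1: A_strand = π(4.5200e-04)² = 6.418e-07 m²; R₁ = ρL/(N·A_s) = (1.75×10^-8)(49.6)/(37×6.418e-07) = 0.03655 Ω
Section 2: A = π(1.63/2 mm)² = π(8.1500e-04 m)² = 2.087e-06 m²
R₂ = (1.75×10^-8)(24)/(2.087e-06) = 0.2013 Ω
R = R₁ + R₂ = 0.238 Ω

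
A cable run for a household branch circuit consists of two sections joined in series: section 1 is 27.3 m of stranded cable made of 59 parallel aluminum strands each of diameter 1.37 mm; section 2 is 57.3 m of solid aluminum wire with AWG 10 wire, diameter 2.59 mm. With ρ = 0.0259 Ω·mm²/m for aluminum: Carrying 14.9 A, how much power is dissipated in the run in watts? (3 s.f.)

64.3 W

ρ = 0.0259 Ω·mm²/m = 2.59×10^-8 Ω·m
Section 1: A_strand = π(6.8500e-04)² = 1.474e-06 m²; R₁ = ρL/(N·A_s) = (2.59×10^-8)(27.3)/(59×1.474e-06) = 0.00813 Ω
Section 2: A = π(2.59/2 mm)² = π(1.2950e-03 m)² = 5.269e-06 m²
R₂ = (2.59×10^-8)(57.3)/(5.269e-06) = 0.2817 Ω
R = R₁ + R₂ = 0.2898 Ω
P = I²R = (14.9)² × 0.2898 = 64.3 W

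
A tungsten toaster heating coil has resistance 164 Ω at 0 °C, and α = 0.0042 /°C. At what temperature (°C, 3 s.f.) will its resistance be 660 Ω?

720 °C

R = R₀(1 + α(T − T₀)) ⇒ T = T₀ + (R/R₀ − 1)/α
T = 0 + (660/164 − 1)/0.0042 = 0 + (3.024)/0.0042 = 720 °C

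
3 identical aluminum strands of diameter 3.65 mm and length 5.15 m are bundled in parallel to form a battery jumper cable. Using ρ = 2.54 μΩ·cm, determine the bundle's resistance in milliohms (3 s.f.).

ρ = 2.54 μΩ·cm = 2.54×10^-8 Ω·m
A_strand = π(1.8250e-03 m)² = 1.046e-05 m²
R_strand = ρL/A = (2.54×10^-8)(5.15)/(1.046e-05) = 0.0125 Ω
R_total = R_strand/N = 0.0125/3 = 4.17 mΩ

4.17 mΩ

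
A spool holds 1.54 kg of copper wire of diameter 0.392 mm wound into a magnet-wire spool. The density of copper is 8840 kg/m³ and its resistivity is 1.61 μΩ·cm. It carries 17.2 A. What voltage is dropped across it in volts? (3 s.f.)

ρ = 1.61 μΩ·cm = 1.61×10^-8 Ω·m
A = π(d/2)² = π(1.9600e-04 m)² = 1.2069e-07 m²
L = m/(density·A) = 1.54/(8840×1.2069e-07) = 1443 m
R = ρL/A = (1.61×10^-8)(1443)/(1.2069e-07) = 192.6 Ω
V = IR = 17.2 × 192.6 = 3310 V

3310 V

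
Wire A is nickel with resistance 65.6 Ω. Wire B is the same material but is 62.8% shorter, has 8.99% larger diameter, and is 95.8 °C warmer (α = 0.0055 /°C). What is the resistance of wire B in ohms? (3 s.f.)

31.4 Ω

R ∝ ρL/d² with ρ ∝ (1+αΔT), so R_B/R_A = (1 − 62.8/100) × (1 + 8.99/100)⁻² × (1 + 0.0055×95.8)
= 0.372 × 0.8418 × 1.527 = 0.4782
R_B = 0.4782 × 65.6 = 31.4 Ω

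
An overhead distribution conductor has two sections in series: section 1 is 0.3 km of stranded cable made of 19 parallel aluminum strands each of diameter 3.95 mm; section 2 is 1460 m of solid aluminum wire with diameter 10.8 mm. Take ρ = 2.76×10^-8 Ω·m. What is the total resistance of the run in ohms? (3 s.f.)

Section 1: A_strand = π(1.9750e-03)² = 1.225e-05 m²; R₁ = ρL/(N·A_s) = (2.76×10^-8)(300)/(19×1.225e-05) = 0.03556 Ω
Section 2: A = π(d/2)² = π(5.4000e-03 m)² = 9.161e-05 m²
R₂ = (2.76×10^-8)(1460)/(9.161e-05) = 0.4399 Ω
R = R₁ + R₂ = 0.475 Ω

0.475 Ω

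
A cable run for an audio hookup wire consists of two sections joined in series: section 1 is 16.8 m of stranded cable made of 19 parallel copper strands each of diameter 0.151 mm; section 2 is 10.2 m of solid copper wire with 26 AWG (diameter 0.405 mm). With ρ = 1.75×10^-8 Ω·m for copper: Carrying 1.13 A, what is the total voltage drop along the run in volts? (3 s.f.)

2.54 V

Section 1: A_strand = π(7.5500e-05)² = 1.791e-08 m²; R₁ = ρL/(N·A_s) = (1.75×10^-8)(16.8)/(19×1.791e-08) = 0.8641 Ω
Section 2: A = π(0.405/2 mm)² = π(2.0250e-04 m)² = 1.288e-07 m²
R₂ = (1.75×10^-8)(10.2)/(1.288e-07) = 1.386 Ω
R = R₁ + R₂ = 2.25 Ω
V = IR = 1.13 × 2.25 = 2.54 V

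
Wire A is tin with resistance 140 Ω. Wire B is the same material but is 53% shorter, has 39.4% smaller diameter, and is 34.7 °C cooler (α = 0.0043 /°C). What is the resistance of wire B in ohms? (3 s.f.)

R ∝ ρL/d² with ρ ∝ (1+αΔT), so R_B/R_A = (1 − 53/100) × (1 − 39.4/100)⁻² × (1 − 0.0043×34.7)
= 0.47 × 2.723 × 0.8508 = 1.089
R_B = 1.089 × 140 = 152 Ω

152 Ω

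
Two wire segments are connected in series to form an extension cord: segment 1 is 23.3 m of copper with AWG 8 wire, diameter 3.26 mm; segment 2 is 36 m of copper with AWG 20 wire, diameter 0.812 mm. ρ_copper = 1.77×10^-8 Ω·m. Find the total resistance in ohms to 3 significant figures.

1.28 Ω

Segment 1: A = π(3.26/2 mm)² = π(1.6300e-03 m)² = 8.347e-06 m²
R₁ = ρL/A = (1.77×10^-8)(23.3)/(8.347e-06) = 0.04941 Ω
Segment 2: A = π(0.812/2 mm)² = π(4.0600e-04 m)² = 5.178e-07 m²
R₂ = (1.77×10^-8)(36)/(5.178e-07) = 1.23 Ω
R = R₁ + R₂ = 1.28 Ω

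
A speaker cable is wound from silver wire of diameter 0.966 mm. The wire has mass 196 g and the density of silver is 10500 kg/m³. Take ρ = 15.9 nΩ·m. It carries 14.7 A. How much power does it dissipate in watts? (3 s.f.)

ρ = 15.9 nΩ·m = 1.59×10^-8 Ω·m
A = π(d/2)² = π(4.8300e-04 m)² = 7.3290e-07 m²
L = m/(density·A) = 0.196/(10500×7.3290e-07) = 25.47 m
R = ρL/A = (1.59×10^-8)(25.47)/(7.3290e-07) = 0.5526 Ω
P = I²R = (14.7)² × 0.5526 = 119 W

119 W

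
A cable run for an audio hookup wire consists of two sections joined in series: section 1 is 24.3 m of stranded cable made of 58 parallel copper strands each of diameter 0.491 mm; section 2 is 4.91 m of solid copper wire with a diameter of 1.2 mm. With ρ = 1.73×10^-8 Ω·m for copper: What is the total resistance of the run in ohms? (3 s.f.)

Section 1: A_strand = π(2.4550e-04)² = 1.893e-07 m²; R₁ = ρL/(N·A_s) = (1.73×10^-8)(24.3)/(58×1.893e-07) = 0.03828 Ω
Section 2: A = π(d/2)² = π(6.0000e-04 m)² = 1.131e-06 m²
R₂ = (1.73×10^-8)(4.91)/(1.131e-06) = 0.07511 Ω
R = R₁ + R₂ = 0.113 Ω

0.113 Ω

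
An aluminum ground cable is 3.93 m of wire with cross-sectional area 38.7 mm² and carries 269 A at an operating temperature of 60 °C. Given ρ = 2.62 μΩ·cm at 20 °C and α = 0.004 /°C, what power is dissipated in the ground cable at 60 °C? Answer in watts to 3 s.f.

223 W

ρ = 2.62 μΩ·cm = 2.62×10^-8 Ω·m
A = 38.7 mm² = 3.870e-05 m²
R₍20₎ = ρL/A = (2.62×10^-8)(3.93)/(3.870e-05) = 0.002661 Ω
R₍60₎ = R₍20₎(1 + αΔT) = 0.002661 × (1 + 0.004×40) = 0.003086 Ω
P = I²R = (269)² × 0.003086 = 223 W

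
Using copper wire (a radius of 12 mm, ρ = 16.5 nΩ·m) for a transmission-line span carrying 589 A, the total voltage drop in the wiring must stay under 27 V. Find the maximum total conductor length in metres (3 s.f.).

ρ = 16.5 nΩ·m = 1.65×10^-8 Ω·m
A = πr² = π(1.2000e-02 m)² = 4.524e-04 m²
L_max = V_max·A/(1·ρI) = (27)(4.524e-04)/(1.65×10^-8×589) = 1260 m

1260 m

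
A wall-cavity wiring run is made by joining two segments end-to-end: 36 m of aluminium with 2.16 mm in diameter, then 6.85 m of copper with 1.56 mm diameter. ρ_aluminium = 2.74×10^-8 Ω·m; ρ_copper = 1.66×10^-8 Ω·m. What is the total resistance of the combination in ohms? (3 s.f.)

0.329 Ω

Segment 1: A = π(d/2)² = π(1.0800e-03 m)² = 3.664e-06 m²
R₁ = ρL/A = (2.74×10^-8)(36)/(3.664e-06) = 0.2692 Ω
Segment 2: A = π(d/2)² = π(7.8000e-04 m)² = 1.911e-06 m²
R₂ = (1.66×10^-8)(6.85)/(1.911e-06) = 0.05949 Ω
R = R₁ + R₂ = 0.329 Ω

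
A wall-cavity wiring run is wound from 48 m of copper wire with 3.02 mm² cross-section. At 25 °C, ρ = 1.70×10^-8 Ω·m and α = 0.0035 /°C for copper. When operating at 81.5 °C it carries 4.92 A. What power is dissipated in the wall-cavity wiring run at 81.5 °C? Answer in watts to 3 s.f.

A = 3.02 mm² = 3.020e-06 m²
R₍25₎ = ρL/A = (1.70×10^-8)(48)/(3.020e-06) = 0.2702 Ω
R₍81.5₎ = R₍25₎(1 + αΔT) = 0.2702 × (1 + 0.0035×56.5) = 0.3236 Ω
P = I²R = (4.92)² × 0.3236 = 7.83 W

7.83 W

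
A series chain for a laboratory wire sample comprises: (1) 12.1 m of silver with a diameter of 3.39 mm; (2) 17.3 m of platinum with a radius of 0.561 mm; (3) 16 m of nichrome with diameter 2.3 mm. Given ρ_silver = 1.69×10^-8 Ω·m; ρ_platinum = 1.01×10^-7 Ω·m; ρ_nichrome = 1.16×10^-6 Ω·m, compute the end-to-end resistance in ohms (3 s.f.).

6.26 Ω

Seg 1: A = π(d/2)² = π(1.6950e-03 m)² = 9.026e-06 m²
R_1 = (1.69×10^-8)(12.1)/(9.026e-06) = 0.02266 Ω
Seg 2: A = πr² = π(5.6100e-04 m)² = 9.887e-07 m²
R_2 = (1.01×10^-7)(17.3)/(9.887e-07) = 1.767 Ω
Seg 3: A = π(d/2)² = π(1.1500e-03 m)² = 4.155e-06 m²
R_3 = (1.16×10^-6)(16)/(4.155e-06) = 4.467 Ω
R_total = R_1 + R_2 + R_3 = 6.26 Ω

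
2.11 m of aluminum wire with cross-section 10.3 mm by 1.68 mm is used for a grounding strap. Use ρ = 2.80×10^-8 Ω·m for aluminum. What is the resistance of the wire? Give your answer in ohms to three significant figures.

0.00341 Ω

A = 10.3 × 1.68 mm² = 17.3 mm² = 1.730e-05 m²
R = ρL/A = (2.80×10^-8)(2.11 m)/(1.730e-05 m²) = 0.00341 Ω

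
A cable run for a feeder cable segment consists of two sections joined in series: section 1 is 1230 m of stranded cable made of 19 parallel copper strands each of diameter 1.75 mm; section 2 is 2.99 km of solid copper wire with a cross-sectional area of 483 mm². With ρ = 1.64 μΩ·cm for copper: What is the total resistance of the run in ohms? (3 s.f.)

ρ = 1.64 μΩ·cm = 1.64×10^-8 Ω·m
Section 1: A_strand = π(8.7500e-04)² = 2.405e-06 m²; R₁ = ρL/(N·A_s) = (1.64×10^-8)(1230)/(19×2.405e-06) = 0.4414 Ω
Section 2: A = 483 mm² = 4.830e-04 m²
R₂ = (1.64×10^-8)(2990)/(4.830e-04) = 0.1015 Ω
R = R₁ + R₂ = 0.543 Ω

0.543 Ω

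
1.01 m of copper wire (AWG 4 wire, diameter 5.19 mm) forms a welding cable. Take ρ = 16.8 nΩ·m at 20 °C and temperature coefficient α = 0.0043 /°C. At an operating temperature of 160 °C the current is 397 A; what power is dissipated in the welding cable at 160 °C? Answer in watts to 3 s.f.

203 W

ρ = 16.8 nΩ·m = 1.68×10^-8 Ω·m
A = π(5.19/2 mm)² = π(2.5950e-03 m)² = 2.116e-05 m²
R₍20₎ = ρL/A = (1.68×10^-8)(1.01)/(2.116e-05) = 8.021×10^-4 Ω
R₍160₎ = R₍20₎(1 + αΔT) = 8.021×10^-4 × (1 + 0.0043×140) = 0.001285 Ω
P = I²R = (397)² × 0.001285 = 203 W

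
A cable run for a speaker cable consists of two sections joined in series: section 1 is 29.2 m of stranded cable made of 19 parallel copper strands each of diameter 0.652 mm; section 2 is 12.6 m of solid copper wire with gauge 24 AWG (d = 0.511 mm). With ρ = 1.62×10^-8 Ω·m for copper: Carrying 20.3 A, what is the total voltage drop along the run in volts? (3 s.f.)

21.7 V

Section 1: A_strand = π(3.2600e-04)² = 3.339e-07 m²; R₁ = ρL/(N·A_s) = (1.62×10^-8)(29.2)/(19×3.339e-07) = 0.07457 Ω
Section 2: A = π(0.511/2 mm)² = π(2.5550e-04 m)² = 2.051e-07 m²
R₂ = (1.62×10^-8)(12.6)/(2.051e-07) = 0.9953 Ω
R = R₁ + R₂ = 1.07 Ω
V = IR = 20.3 × 1.07 = 21.7 V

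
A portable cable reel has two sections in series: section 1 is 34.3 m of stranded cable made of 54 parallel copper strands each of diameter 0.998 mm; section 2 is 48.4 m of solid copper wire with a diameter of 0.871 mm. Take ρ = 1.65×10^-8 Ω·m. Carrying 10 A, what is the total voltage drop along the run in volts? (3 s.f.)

Section 1: A_strand = π(4.9900e-04)² = 7.823e-07 m²; R₁ = ρL/(N·A_s) = (1.65×10^-8)(34.3)/(54×7.823e-07) = 0.0134 Ω
Section 2: A = π(d/2)² = π(4.3550e-04 m)² = 5.958e-07 m²
R₂ = (1.65×10^-8)(48.4)/(5.958e-07) = 1.34 Ω
R = R₁ + R₂ = 1.354 Ω
V = IR = 10 × 1.354 = 13.5 V

13.5 V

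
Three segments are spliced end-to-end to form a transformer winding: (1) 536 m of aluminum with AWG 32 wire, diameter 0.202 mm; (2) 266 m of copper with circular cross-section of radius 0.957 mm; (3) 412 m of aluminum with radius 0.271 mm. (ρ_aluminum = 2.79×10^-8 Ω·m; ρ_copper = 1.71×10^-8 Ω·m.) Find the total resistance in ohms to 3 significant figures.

Seg 1: A = π(0.202/2 mm)² = π(1.0100e-04 m)² = 3.205e-08 m²
R_1 = (2.79×10^-8)(536)/(3.205e-08) = 466.6 Ω
Seg 2: A = πr² = π(9.5700e-04 m)² = 2.877e-06 m²
R_2 = (1.71×10^-8)(266)/(2.877e-06) = 1.581 Ω
Seg 3: A = πr² = π(2.7100e-04 m)² = 2.307e-07 m²
R_3 = (2.79×10^-8)(412)/(2.307e-07) = 49.82 Ω
R_total = R_1 + R_2 + R_3 = 518 Ω

518 Ω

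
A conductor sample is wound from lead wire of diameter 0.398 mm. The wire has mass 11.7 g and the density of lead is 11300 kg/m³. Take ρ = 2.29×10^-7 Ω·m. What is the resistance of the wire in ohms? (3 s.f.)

A = π(d/2)² = π(1.9900e-04 m)² = 1.2441e-07 m²
L = m/(density·A) = 0.0117/(11300×1.2441e-07) = 8.322 m
R = ρL/A = (2.29×10^-7)(8.322)/(1.2441e-07) = 15.3 Ω

15.3 Ω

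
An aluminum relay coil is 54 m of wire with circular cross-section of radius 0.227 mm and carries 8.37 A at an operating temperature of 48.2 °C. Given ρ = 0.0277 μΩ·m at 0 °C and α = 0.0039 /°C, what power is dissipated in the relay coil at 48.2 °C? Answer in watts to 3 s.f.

ρ = 0.0277 μΩ·m = 2.77×10^-8 Ω·m
A = πr² = π(2.2700e-04 m)² = 1.619e-07 m²
R₍0₎ = ρL/A = (2.77×10^-8)(54)/(1.619e-07) = 9.24 Ω
R₍48.2₎ = R₍0₎(1 + αΔT) = 9.24 × (1 + 0.0039×48.2) = 10.98 Ω
P = I²R = (8.37)² × 10.98 = 769 W

769 W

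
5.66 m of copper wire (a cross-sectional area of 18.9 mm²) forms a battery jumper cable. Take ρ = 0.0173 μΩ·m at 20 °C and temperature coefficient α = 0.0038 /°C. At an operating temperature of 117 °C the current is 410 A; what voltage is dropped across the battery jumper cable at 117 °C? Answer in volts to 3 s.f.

2.91 V

ρ = 0.0173 μΩ·m = 1.73×10^-8 Ω·m
A = 18.9 mm² = 1.890e-05 m²
R₍20₎ = ρL/A = (1.73×10^-8)(5.66)/(1.890e-05) = 0.005181 Ω
R₍117₎ = R₍20₎(1 + αΔT) = 0.005181 × (1 + 0.0038×97) = 0.007091 Ω
V = IR = 410 × 0.007091 = 2.91 V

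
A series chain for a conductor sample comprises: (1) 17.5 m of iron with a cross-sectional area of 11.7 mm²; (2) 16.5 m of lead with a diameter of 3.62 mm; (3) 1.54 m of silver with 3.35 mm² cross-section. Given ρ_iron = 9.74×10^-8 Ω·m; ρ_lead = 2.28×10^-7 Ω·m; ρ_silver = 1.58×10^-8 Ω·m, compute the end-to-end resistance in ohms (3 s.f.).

0.518 Ω

Seg 1: A = 11.7 mm² = 1.170e-05 m²
R_1 = (9.74×10^-8)(17.5)/(1.170e-05) = 0.1457 Ω
Seg 2: A = π(d/2)² = π(1.8100e-03 m)² = 1.029e-05 m²
R_2 = (2.28×10^-7)(16.5)/(1.029e-05) = 0.3655 Ω
Seg 3: A = 3.35 mm² = 3.350e-06 m²
R_3 = (1.58×10^-8)(1.54)/(3.350e-06) = 0.007263 Ω
R_total = R_1 + R_2 + R_3 = 0.518 Ω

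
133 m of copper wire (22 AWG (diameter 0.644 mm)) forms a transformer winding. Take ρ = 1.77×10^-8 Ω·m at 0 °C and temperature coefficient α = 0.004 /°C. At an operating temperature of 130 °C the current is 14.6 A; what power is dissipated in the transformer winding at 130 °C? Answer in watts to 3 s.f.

2340 W

A = π(0.644/2 mm)² = π(3.2200e-04 m)² = 3.257e-07 m²
R₍0₎ = ρL/A = (1.77×10^-8)(133)/(3.257e-07) = 7.227 Ω
R₍130₎ = R₍0₎(1 + αΔT) = 7.227 × (1 + 0.004×130) = 10.99 Ω
P = I²R = (14.6)² × 10.99 = 2340 W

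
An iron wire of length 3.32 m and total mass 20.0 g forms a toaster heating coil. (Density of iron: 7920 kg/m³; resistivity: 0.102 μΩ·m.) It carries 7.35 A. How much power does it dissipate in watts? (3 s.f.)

ρ = 0.102 μΩ·m = 1.02×10^-7 Ω·m
A = m/(density·L) = 0.02/(7920×3.32) = 7.6062e-07 m²
R = ρL/A = (1.02×10^-7)(3.32)/(7.6062e-07) = 0.4452 Ω
P = I²R = (7.35)² × 0.4452 = 24.1 W

24.1 W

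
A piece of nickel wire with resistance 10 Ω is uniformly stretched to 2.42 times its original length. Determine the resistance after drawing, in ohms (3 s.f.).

Volume constant ⇒ A' = A/k with k = 2.42. R' = ρ(kL)/(A/k) = k²R.
R' = 5.856 × 10 = 58.6 Ω

58.6 Ω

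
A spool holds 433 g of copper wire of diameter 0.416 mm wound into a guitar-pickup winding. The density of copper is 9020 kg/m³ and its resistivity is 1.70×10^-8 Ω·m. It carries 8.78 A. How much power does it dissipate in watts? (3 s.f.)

A = π(d/2)² = π(2.0800e-04 m)² = 1.3592e-07 m²
L = m/(density·A) = 0.433/(9020×1.3592e-07) = 353.2 m
R = ρL/A = (1.70×10^-8)(353.2)/(1.3592e-07) = 44.18 Ω
P = I²R = (8.78)² × 44.18 = 3410 W

3410 W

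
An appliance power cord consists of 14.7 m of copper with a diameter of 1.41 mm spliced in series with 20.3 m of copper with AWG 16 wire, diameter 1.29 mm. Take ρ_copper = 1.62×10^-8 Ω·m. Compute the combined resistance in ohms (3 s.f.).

0.404 Ω

Segment 1: A = π(d/2)² = π(7.0500e-04 m)² = 1.561e-06 m²
R₁ = ρL/A = (1.62×10^-8)(14.7)/(1.561e-06) = 0.1525 Ω
Segment 2: A = π(1.29/2 mm)² = π(6.4500e-04 m)² = 1.307e-06 m²
R₂ = (1.62×10^-8)(20.3)/(1.307e-06) = 0.2516 Ω
R = R₁ + R₂ = 0.404 Ω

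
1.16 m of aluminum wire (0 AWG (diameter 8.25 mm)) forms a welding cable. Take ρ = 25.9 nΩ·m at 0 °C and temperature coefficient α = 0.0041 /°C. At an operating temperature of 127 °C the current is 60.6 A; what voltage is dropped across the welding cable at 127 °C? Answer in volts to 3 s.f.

0.0518 V

ρ = 25.9 nΩ·m = 2.59×10^-8 Ω·m
A = π(8.25/2 mm)² = π(4.1250e-03 m)² = 5.346e-05 m²
R₍0₎ = ρL/A = (2.59×10^-8)(1.16)/(5.346e-05) = 5.620×10^-4 Ω
R₍127₎ = R₍0₎(1 + αΔT) = 5.620×10^-4 × (1 + 0.0041×127) = 8.547×10^-4 Ω
V = IR = 60.6 × 8.547×10^-4 = 0.0518 V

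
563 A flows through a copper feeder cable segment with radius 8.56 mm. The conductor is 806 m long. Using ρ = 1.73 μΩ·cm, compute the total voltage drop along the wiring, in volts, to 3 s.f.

34.1 V

ρ = 1.73 μΩ·cm = 1.73×10^-8 Ω·m
A = πr² = π(8.5600e-03 m)² = 2.302e-04 m²
R = ρL/A = (1.73×10^-8)(806)/(2.302e-04) = 0.06057 Ω
V = IR = 563 × 0.06057 = 34.1 V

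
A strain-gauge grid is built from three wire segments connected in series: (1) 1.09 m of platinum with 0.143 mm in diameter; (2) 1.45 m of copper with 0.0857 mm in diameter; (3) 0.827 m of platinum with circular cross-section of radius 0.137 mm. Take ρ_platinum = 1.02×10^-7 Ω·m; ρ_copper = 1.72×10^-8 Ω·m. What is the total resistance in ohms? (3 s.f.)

12.7 Ω

Seg 1: A = π(d/2)² = π(7.1500e-05 m)² = 1.606e-08 m²
R_1 = (1.02×10^-7)(1.09)/(1.606e-08) = 6.923 Ω
Seg 2: A = π(d/2)² = π(4.2850e-05 m)² = 5.768e-09 m²
R_2 = (1.72×10^-8)(1.45)/(5.768e-09) = 4.324 Ω
Seg 3: A = πr² = π(1.3700e-04 m)² = 5.896e-08 m²
R_3 = (1.02×10^-7)(0.827)/(5.896e-08) = 1.431 Ω
R_total = R_1 + R_2 + R_3 = 12.7 Ω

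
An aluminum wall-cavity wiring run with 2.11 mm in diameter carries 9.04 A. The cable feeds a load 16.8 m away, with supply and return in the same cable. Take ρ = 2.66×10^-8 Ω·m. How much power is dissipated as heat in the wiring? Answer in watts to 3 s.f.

20.9 W

A = π(d/2)² = π(1.0550e-03 m)² = 3.497e-06 m²
Total conductor length (both ways) L = 2 × 16.8 = 33.6 m
R = ρL/A = (2.66×10^-8)(33.6)/(3.497e-06) = 0.2556 Ω
P = I²R = (9.04)² × 0.2556 = 20.9 W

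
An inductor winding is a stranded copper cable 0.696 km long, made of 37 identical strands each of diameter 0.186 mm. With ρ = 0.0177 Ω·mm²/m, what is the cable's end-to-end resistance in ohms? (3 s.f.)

ρ = 0.0177 Ω·mm²/m = 1.77×10^-8 Ω·m
A_strand = π(9.3000e-05 m)² = 2.717e-08 m²
R_strand = ρL/A = (1.77×10^-8)(696)/(2.717e-08) = 453.4 Ω
R_total = R_strand/N = 453.4/37 = 12.3 Ω

12.3 Ω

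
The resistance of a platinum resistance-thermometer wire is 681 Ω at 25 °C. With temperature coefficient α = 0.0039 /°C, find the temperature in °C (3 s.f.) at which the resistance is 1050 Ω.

164 °C

R = R₀(1 + α(T − T₀)) ⇒ T = T₀ + (R/R₀ − 1)/α
T = 25 + (1050/681 − 1)/0.0039 = 25 + (0.5419)/0.0039 = 164 °C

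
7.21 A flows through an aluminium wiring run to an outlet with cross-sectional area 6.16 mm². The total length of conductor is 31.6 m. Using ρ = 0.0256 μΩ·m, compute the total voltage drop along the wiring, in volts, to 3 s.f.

0.947 V

ρ = 0.0256 μΩ·m = 2.56×10^-8 Ω·m
A = 6.16 mm² = 6.160e-06 m²
R = ρL/A = (2.56×10^-8)(31.6)/(6.160e-06) = 0.1313 Ω
V = IR = 7.21 × 0.1313 = 0.947 V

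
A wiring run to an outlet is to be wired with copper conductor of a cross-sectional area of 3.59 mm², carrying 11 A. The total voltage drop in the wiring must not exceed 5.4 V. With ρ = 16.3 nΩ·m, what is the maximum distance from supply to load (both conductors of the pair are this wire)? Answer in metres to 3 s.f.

54.1 m

ρ = 16.3 nΩ·m = 1.63×10^-8 Ω·m
A = 3.59 mm² = 3.590e-06 m²
L_max = V_max·A/(2·ρI) = (5.4)(3.590e-06)/(2×1.63×10^-8×11) = 54.1 m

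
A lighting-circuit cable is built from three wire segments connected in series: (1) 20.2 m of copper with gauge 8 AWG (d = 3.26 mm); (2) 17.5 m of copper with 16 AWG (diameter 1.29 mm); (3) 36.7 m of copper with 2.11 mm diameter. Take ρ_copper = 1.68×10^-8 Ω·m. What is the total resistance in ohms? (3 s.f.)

0.442 Ω

Seg 1: A = π(3.26/2 mm)² = π(1.6300e-03 m)² = 8.347e-06 m²
R_1 = (1.68×10^-8)(20.2)/(8.347e-06) = 0.04066 Ω
Seg 2: A = π(1.29/2 mm)² = π(6.4500e-04 m)² = 1.307e-06 m²
R_2 = (1.68×10^-8)(17.5)/(1.307e-06) = 0.2249 Ω
Seg 3: A = π(d/2)² = π(1.0550e-03 m)² = 3.497e-06 m²
R_3 = (1.68×10^-8)(36.7)/(3.497e-06) = 0.1763 Ω
R_total = R_1 + R_2 + R_3 = 0.442 Ω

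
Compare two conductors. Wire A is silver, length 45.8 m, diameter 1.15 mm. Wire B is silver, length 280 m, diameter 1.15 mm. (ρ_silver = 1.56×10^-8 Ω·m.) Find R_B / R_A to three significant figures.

6.11

R ∝ ρL/d², so R_B/R_A = (L_B/L_A)
= (280/45.8) = 6.11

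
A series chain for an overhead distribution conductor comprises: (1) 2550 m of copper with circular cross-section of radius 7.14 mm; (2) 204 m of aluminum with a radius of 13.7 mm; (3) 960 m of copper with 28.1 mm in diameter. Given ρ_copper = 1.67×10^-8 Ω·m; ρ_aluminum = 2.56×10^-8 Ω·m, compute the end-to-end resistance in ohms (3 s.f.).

Seg 1: A = πr² = π(7.1400e-03 m)² = 1.602e-04 m²
R_1 = (1.67×10^-8)(2550)/(1.602e-04) = 0.2659 Ω
Seg 2: A = πr² = π(1.3700e-02 m)² = 5.896e-04 m²
R_2 = (2.56×10^-8)(204)/(5.896e-04) = 0.008857 Ω
Seg 3: A = π(d/2)² = π(1.4050e-02 m)² = 6.202e-04 m²
R_3 = (1.67×10^-8)(960)/(6.202e-04) = 0.02585 Ω
R_total = R_1 + R_2 + R_3 = 0.301 Ω

0.301 Ω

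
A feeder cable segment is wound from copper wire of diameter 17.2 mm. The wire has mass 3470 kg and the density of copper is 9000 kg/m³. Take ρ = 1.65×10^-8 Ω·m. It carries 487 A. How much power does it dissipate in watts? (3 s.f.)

27900 W

A = π(d/2)² = π(8.6000e-03 m)² = 2.3235e-04 m²
L = m/(density·A) = 3470/(9000×2.3235e-04) = 1659 m
R = ρL/A = (1.65×10^-8)(1659)/(2.3235e-04) = 0.1178 Ω
P = I²R = (487)² × 0.1178 = 27900 W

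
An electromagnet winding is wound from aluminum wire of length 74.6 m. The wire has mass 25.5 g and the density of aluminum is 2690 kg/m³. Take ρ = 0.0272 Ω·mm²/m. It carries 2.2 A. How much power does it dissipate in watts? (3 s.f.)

77.3 W

ρ = 0.0272 Ω·mm²/m = 2.72×10^-8 Ω·m
A = m/(density·L) = 0.0255/(2690×74.6) = 1.2707e-07 m²
R = ρL/A = (2.72×10^-8)(74.6)/(1.2707e-07) = 15.97 Ω
P = I²R = (2.2)² × 15.97 = 77.3 W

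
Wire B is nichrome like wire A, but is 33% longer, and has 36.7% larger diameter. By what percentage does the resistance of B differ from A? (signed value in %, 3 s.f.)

-28.8%

R ∝ L/d², so R_B/R_A = (1 + 33/100) × (1 + 36.7/100)⁻²
= 1.33 × 0.5351 = 0.7117
(R_B − R_A)/R_A = 0.7117 − 1 = -28.8%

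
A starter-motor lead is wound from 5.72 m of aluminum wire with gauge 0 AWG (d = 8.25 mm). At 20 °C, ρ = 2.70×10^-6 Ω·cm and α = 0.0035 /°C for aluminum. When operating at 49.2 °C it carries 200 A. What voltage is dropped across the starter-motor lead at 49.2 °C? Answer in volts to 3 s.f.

ρ = 2.70×10^-6 Ω·cm = 2.70×10^-8 Ω·m
A = π(8.25/2 mm)² = π(4.1250e-03 m)² = 5.346e-05 m²
R₍20₎ = ρL/A = (2.70×10^-8)(5.72)/(5.346e-05) = 0.002889 Ω
R₍49.2₎ = R₍20₎(1 + αΔT) = 0.002889 × (1 + 0.0035×29.2) = 0.003184 Ω
V = IR = 200 × 0.003184 = 0.637 V

0.637 V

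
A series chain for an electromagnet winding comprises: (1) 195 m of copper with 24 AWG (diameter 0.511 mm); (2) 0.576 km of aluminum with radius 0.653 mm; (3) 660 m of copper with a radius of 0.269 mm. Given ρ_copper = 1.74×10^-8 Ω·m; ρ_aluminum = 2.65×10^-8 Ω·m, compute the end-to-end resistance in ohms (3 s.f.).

78.5 Ω

Seg 1: A = π(0.511/2 mm)² = π(2.5550e-04 m)² = 2.051e-07 m²
R_1 = (1.74×10^-8)(195)/(2.051e-07) = 16.54 Ω
Seg 2: A = πr² = π(6.5300e-04 m)² = 1.340e-06 m²
R_2 = (2.65×10^-8)(576)/(1.340e-06) = 11.39 Ω
Seg 3: A = πr² = π(2.6900e-04 m)² = 2.273e-07 m²
R_3 = (1.74×10^-8)(660)/(2.273e-07) = 50.52 Ω
R_total = R_1 + R_2 + R_3 = 78.5 Ω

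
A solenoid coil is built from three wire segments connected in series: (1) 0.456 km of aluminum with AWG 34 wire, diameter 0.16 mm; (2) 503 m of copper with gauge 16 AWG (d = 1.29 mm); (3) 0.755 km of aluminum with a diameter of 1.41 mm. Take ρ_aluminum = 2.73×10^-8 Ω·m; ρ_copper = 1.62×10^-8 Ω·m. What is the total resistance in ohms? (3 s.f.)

Seg 1: A = π(0.16/2 mm)² = π(8.0000e-05 m)² = 2.011e-08 m²
R_1 = (2.73×10^-8)(456)/(2.011e-08) = 619.2 Ω
Seg 2: A = π(1.29/2 mm)² = π(6.4500e-04 m)² = 1.307e-06 m²
R_2 = (1.62×10^-8)(503)/(1.307e-06) = 6.235 Ω
Seg 3: A = π(d/2)² = π(7.0500e-04 m)² = 1.561e-06 m²
R_3 = (2.73×10^-8)(755)/(1.561e-06) = 13.2 Ω
R_total = R_1 + R_2 + R_3 = 639 Ω

639 Ω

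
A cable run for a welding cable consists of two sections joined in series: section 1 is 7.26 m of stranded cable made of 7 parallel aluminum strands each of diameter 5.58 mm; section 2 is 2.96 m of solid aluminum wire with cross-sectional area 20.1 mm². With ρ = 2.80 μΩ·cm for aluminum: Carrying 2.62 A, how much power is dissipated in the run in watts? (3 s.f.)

ρ = 2.80 μΩ·cm = 2.80×10^-8 Ω·m
Section 1: A_strand = π(2.7900e-03)² = 2.445e-05 m²; R₁ = ρL/(N·A_s) = (2.80×10^-8)(7.26)/(7×2.445e-05) = 0.001188 Ω
Section 2: A = 20.1 mm² = 2.010e-05 m²
R₂ = (2.80×10^-8)(2.96)/(2.010e-05) = 0.004123 Ω
R = R₁ + R₂ = 0.005311 Ω
P = I²R = (2.62)² × 0.005311 = 0.0365 W

0.0365 W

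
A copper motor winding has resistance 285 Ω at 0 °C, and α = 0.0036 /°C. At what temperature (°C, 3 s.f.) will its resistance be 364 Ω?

R = R₀(1 + α(T − T₀)) ⇒ T = T₀ + (R/R₀ − 1)/α
T = 0 + (364/285 − 1)/0.0036 = 0 + (0.2772)/0.0036 = 77.0 °C

77.0 °C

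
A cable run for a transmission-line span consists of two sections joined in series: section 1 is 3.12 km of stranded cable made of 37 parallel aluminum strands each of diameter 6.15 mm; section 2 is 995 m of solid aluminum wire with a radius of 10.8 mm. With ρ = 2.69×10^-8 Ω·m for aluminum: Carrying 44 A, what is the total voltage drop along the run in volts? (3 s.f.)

Section 1: A_strand = π(3.0750e-03)² = 2.971e-05 m²; R₁ = ρL/(N·A_s) = (2.69×10^-8)(3120)/(37×2.971e-05) = 0.07636 Ω
Section 2: A = πr² = π(1.0800e-02 m)² = 3.664e-04 m²
R₂ = (2.69×10^-8)(995)/(3.664e-04) = 0.07304 Ω
R = R₁ + R₂ = 0.1494 Ω
V = IR = 44 × 0.1494 = 6.57 V

6.57 V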